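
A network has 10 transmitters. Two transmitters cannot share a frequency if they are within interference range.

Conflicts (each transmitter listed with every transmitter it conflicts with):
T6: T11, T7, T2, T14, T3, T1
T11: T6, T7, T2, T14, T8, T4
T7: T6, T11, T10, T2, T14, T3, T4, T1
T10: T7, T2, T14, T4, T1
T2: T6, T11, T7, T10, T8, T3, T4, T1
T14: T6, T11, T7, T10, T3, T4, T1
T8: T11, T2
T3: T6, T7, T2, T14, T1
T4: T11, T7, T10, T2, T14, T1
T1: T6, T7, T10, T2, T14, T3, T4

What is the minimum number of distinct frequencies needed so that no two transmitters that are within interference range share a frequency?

T6, T7, T2, T3, T1 pairwise conflict, so at least 5 frequencies are needed.
5 frequencies suffice: frequency 1 → {T7, T8}; frequency 2 → {T2, T14}; frequency 3 → {T11, T1}; frequency 4 → {T6, T4}; frequency 5 → {T10, T3}. Every pair that conflicts lands in different frequencies.

5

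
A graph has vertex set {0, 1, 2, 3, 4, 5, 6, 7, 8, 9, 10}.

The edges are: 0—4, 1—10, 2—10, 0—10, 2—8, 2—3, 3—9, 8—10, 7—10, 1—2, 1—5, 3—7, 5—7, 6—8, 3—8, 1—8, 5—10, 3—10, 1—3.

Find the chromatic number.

5

1, 2, 3, 8, 10 are mutually adjacent (a clique of size 5), so at least 5 colors are needed.
One proper 5-coloring: 0=blue, 1=green, 2=purple, 3=blue, 4=red, 5=blue, 6=red, 7=green, 8=yellow, 9=red, 10=red. Every edge joins two different colors.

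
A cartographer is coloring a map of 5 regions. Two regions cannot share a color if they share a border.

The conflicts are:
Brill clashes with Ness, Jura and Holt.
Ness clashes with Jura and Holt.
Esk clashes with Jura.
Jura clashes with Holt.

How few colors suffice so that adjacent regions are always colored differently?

4

Brill, Ness, Jura, Holt pairwise conflict, so at least 4 colors are needed.
4 colors suffice: color 1 → {Jura}; color 2 → {Esk, Holt}; color 3 → {Ness}; color 4 → {Brill}. No two conflicting regions share a color.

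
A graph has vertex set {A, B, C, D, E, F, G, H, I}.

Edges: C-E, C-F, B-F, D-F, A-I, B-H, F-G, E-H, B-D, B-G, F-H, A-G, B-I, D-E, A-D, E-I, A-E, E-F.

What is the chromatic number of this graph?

3

A, E, I are mutually adjacent, so at least 3 colors are needed.
3 colors suffice: A=2, B=1, C=3, D=3, E=1, F=2, G=3, H=3, I=3. Each edge has distinct colors on its endpoints.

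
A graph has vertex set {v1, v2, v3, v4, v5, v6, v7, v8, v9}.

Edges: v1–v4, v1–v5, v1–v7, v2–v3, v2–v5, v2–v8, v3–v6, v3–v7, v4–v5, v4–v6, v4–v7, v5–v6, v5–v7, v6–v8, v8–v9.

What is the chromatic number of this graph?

v1, v4, v5, v7 are mutually adjacent (a clique of size 4), so at least 4 colors are needed.
4 colors suffice: color 1 → {v3, v5, v8}; color 2 → {v2, v6, v7, v9}; color 3 → {v4}; color 4 → {v1}. No two adjacent vertices share a color.

4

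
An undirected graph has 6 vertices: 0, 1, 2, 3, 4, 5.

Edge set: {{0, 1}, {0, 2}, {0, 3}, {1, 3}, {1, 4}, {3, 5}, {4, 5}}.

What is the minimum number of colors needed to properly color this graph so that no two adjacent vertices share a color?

3

0, 1, 3 are pairwise adjacent, so at least 3 colors are needed.
3 colors suffice: color a → {0, 4}; color b → {1, 2, 5}; color c → {3}. No two adjacent vertices share a color.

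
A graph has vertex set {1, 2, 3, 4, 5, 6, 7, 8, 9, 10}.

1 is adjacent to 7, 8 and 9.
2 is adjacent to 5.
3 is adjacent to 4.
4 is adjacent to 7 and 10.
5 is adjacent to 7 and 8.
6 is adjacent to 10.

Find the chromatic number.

2 and 5 are adjacent, so at least 2 colors are needed.
A valid assignment using 2 colors: 1=red, 2=blue, 3=blue, 4=red, 5=red, 6=red, 7=blue, 8=blue, 9=blue, 10=blue. No two adjacent vertices share a color.

2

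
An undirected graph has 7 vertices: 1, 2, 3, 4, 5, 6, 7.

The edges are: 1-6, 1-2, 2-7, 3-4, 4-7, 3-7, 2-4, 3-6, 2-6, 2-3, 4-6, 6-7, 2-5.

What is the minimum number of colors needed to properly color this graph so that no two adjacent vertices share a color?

2, 3, 4, 6, 7 are pairwise adjacent (a clique of size 5), so at least 5 colors are needed.
One proper 5-coloring: 1=c, 2=a, 3=c, 4=e, 5=b, 6=b, 7=d. Every edge joins two different colors.

5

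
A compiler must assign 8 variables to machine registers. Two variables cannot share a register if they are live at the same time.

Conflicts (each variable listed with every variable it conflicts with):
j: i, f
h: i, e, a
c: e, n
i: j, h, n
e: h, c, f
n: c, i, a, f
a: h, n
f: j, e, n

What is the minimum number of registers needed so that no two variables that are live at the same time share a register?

3

The cycle n-f-e-h-a-n has odd length 5, so it cannot be 2-colored; at least 3 registers are needed.
3 registers suffice: register 1 → {j, e, n}; register 2 → {c, i, a, f}; register 3 → {h}. Each listed conflict is separated.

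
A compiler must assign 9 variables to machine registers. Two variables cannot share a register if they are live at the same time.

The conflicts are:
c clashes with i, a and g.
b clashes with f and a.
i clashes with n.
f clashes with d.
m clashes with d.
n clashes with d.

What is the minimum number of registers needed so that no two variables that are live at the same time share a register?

The cycle c-i-n-d-f-b-a-c has odd length 7, so it cannot be 2-colored; at least 3 registers are needed.
3 registers suffice: c=1, b=1, i=2, f=2, m=2, a=2, g=2, n=3, d=1. Every pair that conflicts lands in different registers.

3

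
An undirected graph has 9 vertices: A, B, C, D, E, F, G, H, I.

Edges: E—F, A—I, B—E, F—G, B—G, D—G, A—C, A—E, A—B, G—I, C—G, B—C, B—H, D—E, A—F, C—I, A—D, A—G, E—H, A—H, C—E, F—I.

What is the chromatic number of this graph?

4

A, B, E, H are mutually adjacent (a clique of size 4), so at least 4 colors are needed.
4 colors suffice: color 1 → {A}; color 2 → {E, G}; color 3 → {B, D, I}; color 4 → {C, F, H}. Each edge has distinct colors on its endpoints.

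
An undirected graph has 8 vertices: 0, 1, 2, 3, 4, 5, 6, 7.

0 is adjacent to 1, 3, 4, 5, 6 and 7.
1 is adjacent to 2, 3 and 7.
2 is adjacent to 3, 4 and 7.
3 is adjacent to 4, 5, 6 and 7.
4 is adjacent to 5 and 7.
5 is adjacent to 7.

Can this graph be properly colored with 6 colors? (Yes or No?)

The chromatic number is 5. 0, 3, 4, 5, 7 are pairwise adjacent (a clique of size 5), so at least 5 colors are needed.
One proper 5-coloring: 0=blue, 1=yellow, 2=blue, 3=red, 4=yellow, 5=purple, 6=green, 7=green.
Since 6 ≥ 5, a proper 6-coloring certainly exists.

Yes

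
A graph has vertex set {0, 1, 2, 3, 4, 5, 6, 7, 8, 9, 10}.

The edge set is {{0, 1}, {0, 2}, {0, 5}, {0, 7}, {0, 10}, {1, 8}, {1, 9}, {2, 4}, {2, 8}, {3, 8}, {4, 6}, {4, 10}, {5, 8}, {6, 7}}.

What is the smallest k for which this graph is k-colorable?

3

The cycle 4-6-7-0-10-4 has odd length 5, so it cannot be 2-colored; at least 3 colors are needed.
A valid assignment using 3 colors: 0=a, 1=b, 2=b, 3=b, 4=a, 5=b, 6=c, 7=b, 8=a, 9=a, 10=b. Every edge joins two different colors.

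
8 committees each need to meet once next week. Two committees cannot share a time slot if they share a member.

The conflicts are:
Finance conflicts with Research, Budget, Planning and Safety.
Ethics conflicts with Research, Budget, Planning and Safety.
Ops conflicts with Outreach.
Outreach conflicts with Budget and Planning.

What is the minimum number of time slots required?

Outreach and Planning conflict, so at least 2 time slots are needed.
2 time slots suffice: Finance=1, Ethics=1, Research=2, Ops=2, Outreach=1, Budget=2, Planning=2, Safety=2. Each listed conflict is separated.

2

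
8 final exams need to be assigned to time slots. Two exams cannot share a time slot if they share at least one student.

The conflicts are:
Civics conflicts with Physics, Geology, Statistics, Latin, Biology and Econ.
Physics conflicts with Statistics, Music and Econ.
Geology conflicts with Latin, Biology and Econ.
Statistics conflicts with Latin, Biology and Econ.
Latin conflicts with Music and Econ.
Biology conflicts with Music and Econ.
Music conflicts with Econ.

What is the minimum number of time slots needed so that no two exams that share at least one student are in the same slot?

4

Civics, Statistics, Biology, Econ are mutually in conflict, so at least 4 time slots are needed.
4 time slots suffice: time slot 1 → {Econ}; time slot 2 → {Civics, Music}; time slot 3 → {Physics, Latin, Biology}; time slot 4 → {Geology, Statistics}. Every pair that conflicts lands in different time slots.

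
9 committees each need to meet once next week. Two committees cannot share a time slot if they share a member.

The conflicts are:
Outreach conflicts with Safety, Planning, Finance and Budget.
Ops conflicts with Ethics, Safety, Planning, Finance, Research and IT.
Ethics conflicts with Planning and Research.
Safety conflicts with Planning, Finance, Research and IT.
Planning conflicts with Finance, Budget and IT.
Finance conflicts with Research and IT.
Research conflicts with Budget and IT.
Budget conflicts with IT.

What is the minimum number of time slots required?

Ops, Safety, Finance, Research, IT pairwise conflict, so at least 5 time slots are needed.
A valid assignment using 5 time slots: Outreach=3, Ops=5, Ethics=2, Safety=2, Planning=1, Finance=4, Research=1, Budget=2, IT=3. Each listed conflict is separated.

5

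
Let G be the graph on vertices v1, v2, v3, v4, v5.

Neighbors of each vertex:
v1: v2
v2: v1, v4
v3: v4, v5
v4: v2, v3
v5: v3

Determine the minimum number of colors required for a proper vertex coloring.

2

v2 and v4 are adjacent, so at least 2 colors are needed.
2 colors suffice: color 1 → {v1, v4, v5}; color 2 → {v2, v3}. Each edge has distinct colors on its endpoints.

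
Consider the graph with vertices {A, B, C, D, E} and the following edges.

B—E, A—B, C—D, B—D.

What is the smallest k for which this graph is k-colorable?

C and D are adjacent, so at least 2 colors are needed.
2 colors suffice: color 1 → {B, C}; color 2 → {A, D, E}. Each edge has distinct colors on its endpoints.

2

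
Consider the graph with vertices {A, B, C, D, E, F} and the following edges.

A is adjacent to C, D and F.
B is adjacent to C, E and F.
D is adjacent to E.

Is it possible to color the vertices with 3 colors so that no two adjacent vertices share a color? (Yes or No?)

The chromatic number is 3. The cycle B-C-A-D-E-B has odd length 5, so it cannot be 2-colored; at least 3 colors are needed.
One proper 3-coloring: A=red, B=red, C=blue, D=blue, E=green, F=blue.
That is already a proper 3-coloring.

Yes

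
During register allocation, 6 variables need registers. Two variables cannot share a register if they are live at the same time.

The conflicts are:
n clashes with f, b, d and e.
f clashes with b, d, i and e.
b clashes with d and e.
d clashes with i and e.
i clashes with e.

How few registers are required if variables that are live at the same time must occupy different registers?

n, f, b, d, e all conflict with each other, so at least 5 registers are needed.
5 registers suffice: register 1 → {e}; register 2 → {d}; register 3 → {f}; register 4 → {b, i}; register 5 → {n}. Every pair that conflicts lands in different registers.

5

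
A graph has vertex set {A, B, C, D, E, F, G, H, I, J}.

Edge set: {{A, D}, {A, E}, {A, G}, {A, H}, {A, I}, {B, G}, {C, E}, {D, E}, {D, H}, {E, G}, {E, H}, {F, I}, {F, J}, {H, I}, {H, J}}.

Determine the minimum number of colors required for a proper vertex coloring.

A, D, E, H are mutually adjacent (a clique of size 4), so at least 4 colors are needed.
One proper 4-coloring: A=2, B=2, C=1, D=4, E=3, F=1, G=1, H=1, I=3, J=2. Each edge has distinct colors on its endpoints.

4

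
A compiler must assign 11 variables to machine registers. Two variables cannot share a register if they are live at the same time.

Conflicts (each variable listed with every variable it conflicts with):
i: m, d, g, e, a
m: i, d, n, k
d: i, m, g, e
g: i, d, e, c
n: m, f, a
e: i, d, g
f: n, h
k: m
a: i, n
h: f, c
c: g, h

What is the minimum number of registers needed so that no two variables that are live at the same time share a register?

i, d, g, e pairwise conflict, so at least 4 registers are needed.
Using 4 registers: i=1, m=3, d=2, g=3, n=1, e=4, f=2, k=1, a=2, h=1, c=2. Each listed conflict is separated.

4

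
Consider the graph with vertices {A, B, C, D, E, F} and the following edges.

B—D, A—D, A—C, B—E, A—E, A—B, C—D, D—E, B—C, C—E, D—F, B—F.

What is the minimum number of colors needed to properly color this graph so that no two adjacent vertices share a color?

5

A, B, C, D, E are pairwise adjacent (a clique of size 5), so at least 5 colors are needed.
5 colors suffice: color red → {B}; color blue → {D}; color green → {C, F}; color yellow → {A}; color purple → {E}. No two adjacent vertices share a color.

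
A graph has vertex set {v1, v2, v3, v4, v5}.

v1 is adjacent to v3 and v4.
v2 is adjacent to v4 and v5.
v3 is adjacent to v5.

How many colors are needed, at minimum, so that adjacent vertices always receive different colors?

3

The cycle v5-v3-v1-v4-v2-v5 has odd length 5, so it cannot be 2-colored; at least 3 colors are needed.
A valid assignment using 3 colors: v1=1, v2=2, v3=2, v4=3, v5=1. Every edge joins two different colors.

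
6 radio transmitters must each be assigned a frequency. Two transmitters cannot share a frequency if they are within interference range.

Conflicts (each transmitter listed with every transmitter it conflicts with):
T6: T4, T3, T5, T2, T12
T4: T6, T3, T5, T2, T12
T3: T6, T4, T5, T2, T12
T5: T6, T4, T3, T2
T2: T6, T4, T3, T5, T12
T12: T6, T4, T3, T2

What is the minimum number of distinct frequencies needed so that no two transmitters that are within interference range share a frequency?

T6, T4, T3, T2, T12 pairwise conflict, so at least 5 frequencies are needed.
5 frequencies suffice: frequency 1 → {T6}; frequency 2 → {T2}; frequency 3 → {T4}; frequency 4 → {T3}; frequency 5 → {T5, T12}. Each listed conflict is separated.

5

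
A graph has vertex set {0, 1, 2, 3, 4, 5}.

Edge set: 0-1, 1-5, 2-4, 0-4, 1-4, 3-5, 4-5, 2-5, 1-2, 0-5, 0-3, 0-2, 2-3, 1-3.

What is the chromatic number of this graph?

0, 1, 2, 4, 5 form a clique, so at least 5 colors are needed.
5 colors suffice: color a → {0}; color b → {5}; color c → {2}; color d → {1}; color e → {3, 4}. No two adjacent vertices share a color.

5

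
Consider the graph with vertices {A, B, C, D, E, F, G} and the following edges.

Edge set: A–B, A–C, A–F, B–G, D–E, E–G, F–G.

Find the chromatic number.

A and B are adjacent, so at least 2 colors are needed.
2 colors suffice: A=1, B=2, C=2, D=1, E=2, F=2, G=1. Every edge joins two different colors.

2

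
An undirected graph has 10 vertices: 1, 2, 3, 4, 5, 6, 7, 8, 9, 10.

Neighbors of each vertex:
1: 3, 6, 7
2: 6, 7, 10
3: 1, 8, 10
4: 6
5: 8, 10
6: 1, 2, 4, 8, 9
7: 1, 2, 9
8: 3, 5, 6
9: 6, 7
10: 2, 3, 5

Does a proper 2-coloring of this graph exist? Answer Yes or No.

No

The cycle 8-6-2-10-5-8 has odd length 5, so it cannot be 2-colored; at least 3 colors are needed.
So 2 colors are not enough.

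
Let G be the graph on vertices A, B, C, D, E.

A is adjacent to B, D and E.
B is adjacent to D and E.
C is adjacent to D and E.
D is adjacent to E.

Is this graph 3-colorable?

A, B, D, E form a clique, so at least 4 colors are needed.
So 3 colors are not enough.

No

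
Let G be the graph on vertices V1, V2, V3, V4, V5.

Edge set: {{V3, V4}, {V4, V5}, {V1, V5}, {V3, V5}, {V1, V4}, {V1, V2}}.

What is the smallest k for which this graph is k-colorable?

3

V1, V4, V5 form a triangle, so at least 3 colors are needed.
A valid assignment using 3 colors: V1=G, V2=R, V3=G, V4=R, V5=B. Every edge joins two different colors.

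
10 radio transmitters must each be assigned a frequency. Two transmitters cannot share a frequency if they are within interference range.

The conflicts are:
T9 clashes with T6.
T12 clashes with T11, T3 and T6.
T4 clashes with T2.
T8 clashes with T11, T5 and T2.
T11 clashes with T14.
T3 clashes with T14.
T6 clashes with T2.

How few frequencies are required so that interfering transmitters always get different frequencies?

3

The cycle T2-T6-T12-T11-T8-T2 has odd length 5, so it cannot be 2-colored; at least 3 frequencies are needed.
3 frequencies suffice: T9=2, T12=3, T4=1, T8=1, T11=2, T3=1, T14=3, T5=2, T6=1, T2=2. No two conflicting transmitters share a frequency.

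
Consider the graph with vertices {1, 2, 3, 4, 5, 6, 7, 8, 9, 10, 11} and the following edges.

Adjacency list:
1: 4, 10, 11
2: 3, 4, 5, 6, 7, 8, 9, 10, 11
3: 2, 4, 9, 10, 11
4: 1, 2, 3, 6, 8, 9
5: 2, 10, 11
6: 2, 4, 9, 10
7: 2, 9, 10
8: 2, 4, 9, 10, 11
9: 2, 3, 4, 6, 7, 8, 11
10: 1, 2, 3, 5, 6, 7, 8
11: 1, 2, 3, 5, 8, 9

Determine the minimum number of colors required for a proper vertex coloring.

4

2, 3, 9, 11 are mutually adjacent (a clique of size 4), so at least 4 colors are needed.
One proper 4-coloring: 1=red, 2=red, 3=yellow, 4=green, 5=yellow, 6=yellow, 7=green, 8=yellow, 9=blue, 10=blue, 11=green. No two adjacent vertices share a color.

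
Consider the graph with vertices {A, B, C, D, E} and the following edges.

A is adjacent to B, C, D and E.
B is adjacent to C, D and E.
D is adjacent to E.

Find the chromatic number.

4

A, B, D, E are mutually adjacent (a clique of size 4), so at least 4 colors are needed.
4 colors suffice: color 1 → {A}; color 2 → {B}; color 3 → {C, D}; color 4 → {E}. Every edge joins two different colors.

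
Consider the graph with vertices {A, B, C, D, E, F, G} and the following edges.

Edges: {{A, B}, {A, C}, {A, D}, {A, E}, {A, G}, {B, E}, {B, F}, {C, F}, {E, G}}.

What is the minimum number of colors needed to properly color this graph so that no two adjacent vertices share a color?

3

A, E, G form a triangle, so at least 3 colors are needed.
3 colors suffice: A=red, B=green, C=blue, D=blue, E=blue, F=red, G=green. No two adjacent vertices share a color.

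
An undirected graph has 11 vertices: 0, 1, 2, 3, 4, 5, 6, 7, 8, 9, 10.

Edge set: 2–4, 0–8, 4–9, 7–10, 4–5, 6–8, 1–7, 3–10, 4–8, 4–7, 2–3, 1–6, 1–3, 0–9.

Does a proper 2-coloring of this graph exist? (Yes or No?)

No

The cycle 7-1-6-8-4-7 has odd length 5, so it cannot be 2-colored; at least 3 colors are needed.
So 2 colors are not enough.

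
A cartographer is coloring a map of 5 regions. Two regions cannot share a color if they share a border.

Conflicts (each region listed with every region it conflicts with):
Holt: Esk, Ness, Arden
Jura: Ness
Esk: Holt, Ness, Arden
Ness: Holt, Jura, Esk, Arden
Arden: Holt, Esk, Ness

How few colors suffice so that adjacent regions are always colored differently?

Holt, Esk, Ness, Arden are mutually in conflict, so at least 4 colors are needed.
A valid assignment using 4 colors: Holt=4, Jura=2, Esk=3, Ness=1, Arden=2. Every pair that conflicts lands in different colors.

4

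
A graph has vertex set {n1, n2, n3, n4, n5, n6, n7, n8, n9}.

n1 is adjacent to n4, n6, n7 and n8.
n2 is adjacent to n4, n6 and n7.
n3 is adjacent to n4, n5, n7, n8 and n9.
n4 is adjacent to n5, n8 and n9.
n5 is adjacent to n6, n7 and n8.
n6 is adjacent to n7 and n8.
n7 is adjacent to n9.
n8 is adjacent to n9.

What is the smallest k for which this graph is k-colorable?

4

n3, n4, n5, n8 are mutually adjacent (a clique of size 4), so at least 4 colors are needed.
4 colors suffice: n1=Y, n2=B, n3=G, n4=R, n5=Y, n6=G, n7=R, n8=B, n9=Y. No two adjacent vertices share a color.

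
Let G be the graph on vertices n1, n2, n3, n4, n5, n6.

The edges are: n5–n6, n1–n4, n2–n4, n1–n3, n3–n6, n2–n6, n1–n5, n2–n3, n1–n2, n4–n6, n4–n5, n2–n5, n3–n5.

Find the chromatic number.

n1, n2, n4, n5 are pairwise adjacent (a clique of size 4), so at least 4 colors are needed.
4 colors suffice: color 1 → {n5}; color 2 → {n2}; color 3 → {n3, n4}; color 4 → {n1, n6}. Each edge has distinct colors on its endpoints.

4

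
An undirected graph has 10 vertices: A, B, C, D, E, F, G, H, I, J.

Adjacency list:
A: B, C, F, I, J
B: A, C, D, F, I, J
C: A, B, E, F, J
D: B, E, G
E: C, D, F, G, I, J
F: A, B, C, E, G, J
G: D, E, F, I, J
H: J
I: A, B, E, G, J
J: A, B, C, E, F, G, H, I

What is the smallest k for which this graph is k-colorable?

A, B, C, F, J are mutually adjacent (a clique of size 5), so at least 5 colors are needed.
5 colors suffice: color 1 → {D, J}; color 2 → {B, E, H}; color 3 → {F, I}; color 4 → {A, G}; color 5 → {C}. No two adjacent vertices share a color.

5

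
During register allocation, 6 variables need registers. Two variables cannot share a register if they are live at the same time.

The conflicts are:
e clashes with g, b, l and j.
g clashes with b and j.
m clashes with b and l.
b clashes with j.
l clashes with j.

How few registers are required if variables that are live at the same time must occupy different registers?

e, g, b, j pairwise conflict, so at least 4 registers are needed.
4 registers suffice: register 1 → {e, m}; register 2 → {j}; register 3 → {b, l}; register 4 → {g}. No two conflicting variables share a register.

4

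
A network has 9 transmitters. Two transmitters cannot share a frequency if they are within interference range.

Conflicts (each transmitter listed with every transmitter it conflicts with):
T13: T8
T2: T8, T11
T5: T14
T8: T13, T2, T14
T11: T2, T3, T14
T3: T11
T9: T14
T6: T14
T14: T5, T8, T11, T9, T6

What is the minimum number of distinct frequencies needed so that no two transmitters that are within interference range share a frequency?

T9 and T14 conflict, so at least 2 frequencies are needed.
2 frequencies suffice: T13=1, T2=1, T5=2, T8=2, T11=2, T3=1, T9=2, T6=2, T14=1. Every pair that conflicts lands in different frequencies.

2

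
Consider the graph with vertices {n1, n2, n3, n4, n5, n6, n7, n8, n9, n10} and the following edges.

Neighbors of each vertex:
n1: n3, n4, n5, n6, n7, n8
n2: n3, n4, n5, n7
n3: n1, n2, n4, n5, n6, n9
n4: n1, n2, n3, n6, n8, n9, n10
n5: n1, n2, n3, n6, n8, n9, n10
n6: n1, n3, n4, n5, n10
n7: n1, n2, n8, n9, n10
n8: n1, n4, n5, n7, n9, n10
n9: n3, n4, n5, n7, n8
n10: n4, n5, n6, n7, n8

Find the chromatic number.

n1, n3, n4, n6 form a clique, so at least 4 colors are needed.
4 colors suffice: color red → {n4, n5, n7}; color blue → {n3, n8}; color green → {n1, n2, n9, n10}; color yellow → {n6}. Each edge has distinct colors on its endpoints.

4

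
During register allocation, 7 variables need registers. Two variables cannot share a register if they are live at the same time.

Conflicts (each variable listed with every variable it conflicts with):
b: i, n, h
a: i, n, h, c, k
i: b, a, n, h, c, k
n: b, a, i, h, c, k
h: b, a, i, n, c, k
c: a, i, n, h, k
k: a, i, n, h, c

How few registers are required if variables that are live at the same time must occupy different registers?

a, i, n, h, c, k pairwise conflict, so at least 6 registers are needed.
Using 6 registers: b=4, a=4, i=2, n=3, h=1, c=6, k=5. Each listed conflict is separated.

6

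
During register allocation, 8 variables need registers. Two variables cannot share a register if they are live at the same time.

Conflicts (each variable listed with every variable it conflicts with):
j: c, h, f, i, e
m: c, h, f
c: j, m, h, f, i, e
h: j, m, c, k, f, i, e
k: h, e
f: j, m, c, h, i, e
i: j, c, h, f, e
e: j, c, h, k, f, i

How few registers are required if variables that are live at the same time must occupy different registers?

6

j, c, h, f, i, e are mutually in conflict, so at least 6 registers are needed.
6 registers suffice: j=5, m=2, c=3, h=1, k=3, f=4, i=6, e=2. Every pair that conflicts lands in different registers.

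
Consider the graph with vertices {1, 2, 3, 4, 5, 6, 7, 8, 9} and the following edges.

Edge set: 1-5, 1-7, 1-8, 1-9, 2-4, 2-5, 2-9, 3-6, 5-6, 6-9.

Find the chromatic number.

2 and 9 are adjacent, so at least 2 colors are needed.
A valid assignment using 2 colors: 1=red, 2=red, 3=blue, 4=blue, 5=blue, 6=red, 7=blue, 8=blue, 9=blue. Every edge joins two different colors.

2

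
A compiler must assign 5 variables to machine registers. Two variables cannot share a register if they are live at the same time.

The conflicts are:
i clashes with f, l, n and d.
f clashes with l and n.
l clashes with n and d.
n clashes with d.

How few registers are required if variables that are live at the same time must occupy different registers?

4

i, l, n, d pairwise conflict, so at least 4 registers are needed.
4 registers suffice: i=2, f=4, l=1, n=3, d=4. No two conflicting variables share a register.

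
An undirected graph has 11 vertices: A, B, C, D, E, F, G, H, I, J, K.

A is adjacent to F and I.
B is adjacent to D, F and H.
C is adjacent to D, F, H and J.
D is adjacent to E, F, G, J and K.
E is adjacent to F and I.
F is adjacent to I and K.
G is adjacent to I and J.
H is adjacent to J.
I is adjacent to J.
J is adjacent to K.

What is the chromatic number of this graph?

A, F, I are mutually adjacent, so at least 3 colors are needed.
A valid assignment using 3 colors: A=green, B=green, C=green, D=blue, E=green, F=red, G=green, H=blue, I=blue, J=red, K=green. Each edge has distinct colors on its endpoints.

3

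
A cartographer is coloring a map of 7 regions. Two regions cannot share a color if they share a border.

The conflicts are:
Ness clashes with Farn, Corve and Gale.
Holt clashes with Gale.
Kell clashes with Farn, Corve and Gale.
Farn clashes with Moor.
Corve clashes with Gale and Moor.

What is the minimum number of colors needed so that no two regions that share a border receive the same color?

3

Ness, Corve, Gale pairwise conflict, so at least 3 colors are needed.
One proper 3-coloring: Ness=3, Holt=2, Kell=3, Farn=1, Corve=2, Gale=1, Moor=3. No two conflicting regions share a color.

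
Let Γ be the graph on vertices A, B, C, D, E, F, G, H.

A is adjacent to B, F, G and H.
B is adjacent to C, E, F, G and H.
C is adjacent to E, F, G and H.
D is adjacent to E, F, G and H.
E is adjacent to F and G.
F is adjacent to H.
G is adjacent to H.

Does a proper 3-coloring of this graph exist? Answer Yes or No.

No

A, B, G, H form a clique, so at least 4 colors are needed.
So 3 colors are not enough.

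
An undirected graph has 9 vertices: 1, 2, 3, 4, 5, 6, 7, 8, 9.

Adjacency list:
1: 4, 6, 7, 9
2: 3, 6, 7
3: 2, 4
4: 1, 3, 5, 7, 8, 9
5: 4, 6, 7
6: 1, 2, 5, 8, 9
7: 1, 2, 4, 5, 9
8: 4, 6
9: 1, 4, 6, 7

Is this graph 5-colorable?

The chromatic number is 4. 1, 4, 7, 9 are mutually adjacent (a clique of size 4), so at least 4 colors are needed.
4 colors suffice: color a → {4, 6}; color b → {3, 7, 8}; color c → {2, 5, 9}; color d → {1}.
Since 5 ≥ 4, a proper 5-coloring certainly exists.

Yes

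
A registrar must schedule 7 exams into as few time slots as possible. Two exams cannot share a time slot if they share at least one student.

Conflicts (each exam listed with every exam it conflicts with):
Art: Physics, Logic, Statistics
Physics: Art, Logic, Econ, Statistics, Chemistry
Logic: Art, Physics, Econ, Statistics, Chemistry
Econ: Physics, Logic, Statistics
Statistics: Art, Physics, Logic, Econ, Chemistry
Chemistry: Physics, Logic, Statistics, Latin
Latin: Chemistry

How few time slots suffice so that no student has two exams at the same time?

4

Art, Physics, Logic, Statistics are mutually in conflict, so at least 4 time slots are needed.
4 time slots suffice: time slot 1 → {Logic, Latin}; time slot 2 → {Physics}; time slot 3 → {Statistics}; time slot 4 → {Art, Econ, Chemistry}. Every pair that conflicts lands in different time slots.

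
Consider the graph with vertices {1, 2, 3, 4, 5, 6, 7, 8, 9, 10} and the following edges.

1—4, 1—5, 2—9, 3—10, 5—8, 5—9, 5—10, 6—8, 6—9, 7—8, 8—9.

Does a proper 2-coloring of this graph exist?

No

5, 8, 9 are mutually adjacent, so at least 3 colors are needed.
So 2 colors are not enough.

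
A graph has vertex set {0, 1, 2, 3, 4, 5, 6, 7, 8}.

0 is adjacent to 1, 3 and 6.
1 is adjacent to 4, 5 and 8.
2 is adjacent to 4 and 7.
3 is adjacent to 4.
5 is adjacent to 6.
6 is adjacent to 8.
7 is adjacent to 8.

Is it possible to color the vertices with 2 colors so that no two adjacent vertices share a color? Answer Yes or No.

The cycle 8-1-4-2-7-8 has odd length 5, so it cannot be 2-colored; at least 3 colors are needed.
So 2 colors are not enough.

No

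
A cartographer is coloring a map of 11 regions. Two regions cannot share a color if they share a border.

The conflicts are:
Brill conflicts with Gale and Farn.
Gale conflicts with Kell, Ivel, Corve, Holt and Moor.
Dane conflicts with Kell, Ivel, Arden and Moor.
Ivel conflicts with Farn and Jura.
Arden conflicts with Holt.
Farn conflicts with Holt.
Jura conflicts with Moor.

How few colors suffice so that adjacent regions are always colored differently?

The cycle Arden-Holt-Farn-Ivel-Dane-Arden has odd length 5, so it cannot be 2-colored; at least 3 colors are needed.
A valid assignment using 3 colors: Brill=2, Gale=1, Dane=1, Kell=2, Ivel=2, Arden=3, Corve=2, Farn=1, Holt=2, Jura=1, Moor=2. No two conflicting regions share a color.

3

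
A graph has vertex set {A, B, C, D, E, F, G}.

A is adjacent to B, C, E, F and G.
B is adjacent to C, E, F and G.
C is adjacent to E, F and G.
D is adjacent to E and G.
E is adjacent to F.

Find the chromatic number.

A, B, C, E, F are mutually adjacent (a clique of size 5), so at least 5 colors are needed.
5 colors suffice: color 1 → {C, D}; color 2 → {A}; color 3 → {E, G}; color 4 → {B}; color 5 → {F}. Each edge has distinct colors on its endpoints.

5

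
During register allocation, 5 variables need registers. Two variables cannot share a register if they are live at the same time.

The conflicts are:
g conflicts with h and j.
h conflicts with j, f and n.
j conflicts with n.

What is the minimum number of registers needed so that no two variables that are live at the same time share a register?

3

h, j, n all conflict with each other, so at least 3 registers are needed.
3 registers suffice: g=3, h=1, j=2, f=2, n=3. No two conflicting variables share a register.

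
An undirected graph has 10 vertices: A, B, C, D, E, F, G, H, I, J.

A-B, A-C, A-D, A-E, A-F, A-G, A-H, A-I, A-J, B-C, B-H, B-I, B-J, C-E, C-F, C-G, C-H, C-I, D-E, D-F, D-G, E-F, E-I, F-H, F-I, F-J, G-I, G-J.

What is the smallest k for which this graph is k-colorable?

5

A, C, E, F, I are mutually adjacent (a clique of size 5), so at least 5 colors are needed.
5 colors suffice: A=1, B=3, C=2, D=2, E=5, F=3, G=3, H=4, I=4, J=2. Each edge has distinct colors on its endpoints.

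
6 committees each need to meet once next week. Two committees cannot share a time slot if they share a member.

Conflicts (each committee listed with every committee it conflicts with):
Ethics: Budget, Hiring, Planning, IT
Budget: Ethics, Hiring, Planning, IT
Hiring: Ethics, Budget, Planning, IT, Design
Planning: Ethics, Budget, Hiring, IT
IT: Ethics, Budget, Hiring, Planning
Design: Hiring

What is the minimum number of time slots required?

Ethics, Budget, Hiring, Planning, IT all conflict with each other, so at least 5 time slots are needed.
5 time slots suffice: time slot 1 → {Hiring}; time slot 2 → {Ethics, Design}; time slot 3 → {IT}; time slot 4 → {Budget}; time slot 5 → {Planning}. Every pair that conflicts lands in different time slots.

5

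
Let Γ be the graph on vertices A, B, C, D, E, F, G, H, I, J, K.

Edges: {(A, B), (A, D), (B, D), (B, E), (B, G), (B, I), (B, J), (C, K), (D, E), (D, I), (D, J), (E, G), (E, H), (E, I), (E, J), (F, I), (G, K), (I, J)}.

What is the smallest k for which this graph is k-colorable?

5

B, D, E, I, J form a clique, so at least 5 colors are needed.
5 colors suffice: color 1 → {B, F, H, K}; color 2 → {A, C, E}; color 3 → {G, I}; color 4 → {D}; color 5 → {J}. No two adjacent vertices share a color.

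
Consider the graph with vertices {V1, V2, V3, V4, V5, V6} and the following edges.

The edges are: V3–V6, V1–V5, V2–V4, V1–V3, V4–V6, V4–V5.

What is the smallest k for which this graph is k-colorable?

3

The cycle V6-V3-V1-V5-V4-V6 has odd length 5, so it cannot be 2-colored; at least 3 colors are needed.
3 colors suffice: color red → {V1, V4}; color blue → {V2, V3, V5}; color green → {V6}. Each edge has distinct colors on its endpoints.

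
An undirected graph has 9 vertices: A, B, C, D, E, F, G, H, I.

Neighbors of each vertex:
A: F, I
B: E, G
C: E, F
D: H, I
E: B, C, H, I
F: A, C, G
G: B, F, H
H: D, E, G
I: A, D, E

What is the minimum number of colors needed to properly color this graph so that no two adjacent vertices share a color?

The cycle F-G-H-E-C-F has odd length 5, so it cannot be 2-colored; at least 3 colors are needed.
3 colors suffice: color red → {A, D, E, G}; color blue → {B, F, H, I}; color green → {C}. No two adjacent vertices share a color.

3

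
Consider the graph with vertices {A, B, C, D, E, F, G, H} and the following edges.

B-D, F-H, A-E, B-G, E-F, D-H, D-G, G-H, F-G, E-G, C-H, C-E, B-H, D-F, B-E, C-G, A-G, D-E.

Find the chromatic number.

4

D, F, G, H form a clique, so at least 4 colors are needed.
One proper 4-coloring: A=3, B=4, C=3, D=3, E=2, F=4, G=1, H=2. Each edge has distinct colors on its endpoints.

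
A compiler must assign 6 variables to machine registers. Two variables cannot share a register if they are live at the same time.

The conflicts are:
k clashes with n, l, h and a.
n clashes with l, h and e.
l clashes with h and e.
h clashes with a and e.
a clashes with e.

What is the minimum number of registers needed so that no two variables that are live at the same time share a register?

4

k, n, l, h are mutually in conflict, so at least 4 registers are needed.
A valid assignment using 4 registers: k=2, n=3, l=4, h=1, a=3, e=2. Each listed conflict is separated.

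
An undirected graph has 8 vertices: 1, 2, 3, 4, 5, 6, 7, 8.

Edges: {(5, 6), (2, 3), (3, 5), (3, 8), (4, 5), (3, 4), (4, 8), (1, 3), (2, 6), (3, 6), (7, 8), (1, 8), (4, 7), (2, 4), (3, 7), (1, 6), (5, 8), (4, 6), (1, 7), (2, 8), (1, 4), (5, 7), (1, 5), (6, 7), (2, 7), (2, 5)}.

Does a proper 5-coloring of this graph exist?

2, 3, 4, 5, 7, 8 form a clique, so at least 6 colors are needed.
So 5 colors are not enough.

No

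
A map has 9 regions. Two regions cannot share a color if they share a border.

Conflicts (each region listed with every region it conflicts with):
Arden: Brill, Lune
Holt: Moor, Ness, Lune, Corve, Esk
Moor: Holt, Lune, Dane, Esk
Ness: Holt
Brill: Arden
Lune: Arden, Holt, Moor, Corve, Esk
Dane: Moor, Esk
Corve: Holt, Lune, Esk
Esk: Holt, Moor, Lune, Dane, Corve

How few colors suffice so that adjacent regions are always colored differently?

Holt, Moor, Lune, Esk are mutually in conflict, so at least 4 colors are needed.
4 colors suffice: color 1 → {Arden, Holt, Dane}; color 2 → {Ness, Brill, Lune}; color 3 → {Esk}; color 4 → {Moor, Corve}. Each listed conflict is separated.

4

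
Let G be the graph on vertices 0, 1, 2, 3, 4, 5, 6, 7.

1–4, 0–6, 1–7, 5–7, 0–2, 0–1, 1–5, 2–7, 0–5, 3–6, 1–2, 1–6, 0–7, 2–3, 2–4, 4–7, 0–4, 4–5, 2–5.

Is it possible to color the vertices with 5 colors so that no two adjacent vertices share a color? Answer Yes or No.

0, 1, 2, 4, 5, 7 form a clique, so at least 6 colors are needed.
So 5 colors are not enough.

No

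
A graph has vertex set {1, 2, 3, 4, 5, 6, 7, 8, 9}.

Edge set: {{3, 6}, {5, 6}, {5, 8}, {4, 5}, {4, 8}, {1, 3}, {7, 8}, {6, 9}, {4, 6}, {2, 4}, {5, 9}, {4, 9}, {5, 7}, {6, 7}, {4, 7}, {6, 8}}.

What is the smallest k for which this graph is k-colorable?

4, 5, 6, 7, 8 are pairwise adjacent (a clique of size 5), so at least 5 colors are needed.
5 colors suffice: color a → {1, 2, 6}; color b → {3, 4}; color c → {5}; color d → {8, 9}; color e → {7}. Each edge has distinct colors on its endpoints.

5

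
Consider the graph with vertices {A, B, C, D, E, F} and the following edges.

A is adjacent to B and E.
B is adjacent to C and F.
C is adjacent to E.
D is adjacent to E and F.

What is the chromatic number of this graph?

The cycle B-C-E-D-F-B has odd length 5, so it cannot be 2-colored; at least 3 colors are needed.
A valid assignment using 3 colors: A=2, B=1, C=2, D=3, E=1, F=2. No two adjacent vertices share a color.

3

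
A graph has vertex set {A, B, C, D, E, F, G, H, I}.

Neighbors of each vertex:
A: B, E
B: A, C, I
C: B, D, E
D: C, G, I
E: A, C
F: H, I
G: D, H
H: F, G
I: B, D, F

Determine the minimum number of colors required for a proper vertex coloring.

3

The cycle H-F-I-D-G-H has odd length 5, so it cannot be 2-colored; at least 3 colors are needed.
3 colors suffice: color red → {B, D, E, H}; color blue → {A, C, G, I}; color green → {F}. Each edge has distinct colors on its endpoints.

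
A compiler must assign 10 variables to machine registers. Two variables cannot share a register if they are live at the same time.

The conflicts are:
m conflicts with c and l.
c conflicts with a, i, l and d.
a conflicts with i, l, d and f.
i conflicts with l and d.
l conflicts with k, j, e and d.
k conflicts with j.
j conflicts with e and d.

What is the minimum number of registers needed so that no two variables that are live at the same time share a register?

c, a, i, l, d are mutually in conflict, so at least 5 registers are needed.
5 registers suffice: m=2, c=3, a=4, i=5, l=1, k=2, j=3, e=2, d=2, f=1. No two conflicting variables share a register.

5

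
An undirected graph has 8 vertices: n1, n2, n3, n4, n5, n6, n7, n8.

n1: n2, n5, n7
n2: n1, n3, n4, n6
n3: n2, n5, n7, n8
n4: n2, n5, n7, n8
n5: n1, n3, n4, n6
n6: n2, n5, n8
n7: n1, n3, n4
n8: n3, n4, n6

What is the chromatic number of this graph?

n6 and n8 are adjacent, so at least 2 colors are needed.
2 colors suffice: color 1 → {n2, n5, n7, n8}; color 2 → {n1, n3, n4, n6}. Every edge joins two different colors.

2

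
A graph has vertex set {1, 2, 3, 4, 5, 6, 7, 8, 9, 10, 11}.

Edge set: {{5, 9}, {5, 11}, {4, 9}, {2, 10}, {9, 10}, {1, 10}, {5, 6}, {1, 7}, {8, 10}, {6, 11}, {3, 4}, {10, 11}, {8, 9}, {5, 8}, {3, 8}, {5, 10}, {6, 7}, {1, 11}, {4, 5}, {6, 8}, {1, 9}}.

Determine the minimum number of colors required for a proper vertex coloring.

4

5, 8, 9, 10 form a clique, so at least 4 colors are needed.
A valid assignment using 4 colors: 1=a, 2=a, 3=a, 4=b, 5=a, 6=b, 7=c, 8=c, 9=d, 10=b, 11=c. Every edge joins two different colors.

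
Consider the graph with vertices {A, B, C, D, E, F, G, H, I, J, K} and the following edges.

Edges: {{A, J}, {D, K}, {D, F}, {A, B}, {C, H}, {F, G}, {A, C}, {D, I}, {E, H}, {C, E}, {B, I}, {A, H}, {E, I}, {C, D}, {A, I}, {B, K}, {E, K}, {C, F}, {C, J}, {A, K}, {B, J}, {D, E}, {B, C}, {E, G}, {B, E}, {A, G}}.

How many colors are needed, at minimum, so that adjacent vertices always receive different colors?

4

A, B, C, J are pairwise adjacent (a clique of size 4), so at least 4 colors are needed.
4 colors suffice: color 1 → {A, E, F}; color 2 → {C, G, I, K}; color 3 → {B, D, H}; color 4 → {J}. Every edge joins two different colors.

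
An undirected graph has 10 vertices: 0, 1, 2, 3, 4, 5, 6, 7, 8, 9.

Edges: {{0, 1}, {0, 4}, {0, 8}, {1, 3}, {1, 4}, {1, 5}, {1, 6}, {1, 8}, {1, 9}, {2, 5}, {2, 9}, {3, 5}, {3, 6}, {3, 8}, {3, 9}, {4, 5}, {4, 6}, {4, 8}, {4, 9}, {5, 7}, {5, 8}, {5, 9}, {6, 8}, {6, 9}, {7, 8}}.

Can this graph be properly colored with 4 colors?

Yes

The chromatic number is 4. 1, 4, 6, 9 are pairwise adjacent (a clique of size 4), so at least 4 colors are needed.
4 colors suffice: color a → {8, 9}; color b → {1, 2, 7}; color c → {0, 5, 6}; color d → {3, 4}.
That is already a proper 4-coloring.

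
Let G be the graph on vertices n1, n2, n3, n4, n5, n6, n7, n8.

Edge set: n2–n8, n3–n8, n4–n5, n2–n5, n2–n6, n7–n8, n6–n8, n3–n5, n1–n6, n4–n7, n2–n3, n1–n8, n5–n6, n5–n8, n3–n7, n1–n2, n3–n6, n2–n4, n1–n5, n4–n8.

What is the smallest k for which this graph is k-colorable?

n1, n2, n5, n6, n8 are pairwise adjacent (a clique of size 5), so at least 5 colors are needed.
5 colors suffice: color 1 → {n8}; color 2 → {n2, n7}; color 3 → {n5}; color 4 → {n1, n3, n4}; color 5 → {n6}. Every edge joins two different colors.

5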